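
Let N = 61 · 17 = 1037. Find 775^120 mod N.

611

Mod 61: 775 ≡ 43; since 60 | 120, by Fermat 43^120 ≡ 1 (mod 61).
Mod 17: 775 ≡ 10; by Fermat, exponent reduces to 120 mod 16 = 8; 10^8 ≡ 16 (mod 17).
Combine by CRT: x ≡ 1 (mod 61), x ≡ 16 (mod 17) ⇒ x ≡ 611 (mod 1037).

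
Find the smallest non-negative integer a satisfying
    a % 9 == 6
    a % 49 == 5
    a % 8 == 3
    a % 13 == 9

35187

The moduli are pairwise coprime; N = 9·49·8·13 = 45864.
N/9 = 5096; 5096 ≡ 2 (mod 9); 2·5 ≡ 1, so inverse 5.
N/49 = 936; 936 ≡ 5 (mod 49); 5·10 ≡ 1, so inverse 10.
N/8 = 5733; 5733 ≡ 5 (mod 8); 5·5 ≡ 1, so inverse 5.
N/13 = 3528; 3528 ≡ 5 (mod 13); 5·8 ≡ 1, so inverse 8.
a ≡ 6·5096·5 + 5·936·10 + 3·5733·5 + 9·3528·8 = 539691.
539691 mod 45864 = 35187.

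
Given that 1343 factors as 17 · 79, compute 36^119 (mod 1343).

Mod 17: 36 ≡ 2; by Fermat, exponent reduces to 119 mod 16 = 7; 2^7 ≡ 9 (mod 17).
Mod 79: 36 ≡ 36; by Fermat, exponent reduces to 119 mod 78 = 41; 36^41 ≡ 32 (mod 79).
Combine by CRT: x ≡ 9 (mod 17), x ≡ 32 (mod 79) ⇒ x ≡ 111 (mod 1343).

111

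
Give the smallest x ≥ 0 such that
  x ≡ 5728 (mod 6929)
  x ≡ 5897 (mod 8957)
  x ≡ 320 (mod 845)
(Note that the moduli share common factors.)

gcd(6929, 8957) = 169 and 169 | (5897 − 5728), so the pair is consistent; merging gives x ≡ 158166 (mod 367237), where 367237 = lcm(6929, 8957).
gcd(367237, 845) = 169 and 169 | (320 − 158166), so the pair is consistent; merging gives x ≡ 892640 (mod 1836185), where 1836185 = lcm(367237, 845).
The solution is unique modulo lcm(6929, 8957, 845) = 1836185.

892640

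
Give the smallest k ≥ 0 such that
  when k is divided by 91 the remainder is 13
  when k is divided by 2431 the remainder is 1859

4290

gcd(91, 2431) = 13 and 13 | (1859 − 13), so the pair is consistent; merging gives k ≡ 4290 (mod 17017), where 17017 = lcm(91, 2431).
The solution is unique modulo lcm(91, 2431) = 17017.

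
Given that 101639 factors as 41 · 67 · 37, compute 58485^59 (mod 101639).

Mod 41: 58485 ≡ 19; by Fermat, exponent reduces to 59 mod 40 = 19; 19^19 ≡ 28 (mod 41).
Mod 67: 58485 ≡ 61; 61^59 ≡ 20 (mod 67).
Mod 37: 58485 ≡ 25; by Fermat, exponent reduces to 59 mod 36 = 23; 25^23 ≡ 30 (mod 37).
Combine by CRT: x ≡ 28 (mod 41), x ≡ 20 (mod 67), x ≡ 30 (mod 37) ⇒ x ≡ 46317 (mod 101639).

46317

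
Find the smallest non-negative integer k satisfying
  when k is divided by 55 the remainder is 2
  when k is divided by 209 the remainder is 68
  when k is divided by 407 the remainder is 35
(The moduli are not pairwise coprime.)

gcd(55, 209) = 11 and 11 | (68 − 2), so the pair is consistent; merging gives k ≡ 277 (mod 1045), where 1045 = lcm(55, 209).
gcd(1045, 407) = 11 and 11 | (35 − 277), so the pair is consistent; merging gives k ≡ 6547 (mod 38665), where 38665 = lcm(1045, 407).
The solution is unique modulo lcm(55, 209, 407) = 38665.

6547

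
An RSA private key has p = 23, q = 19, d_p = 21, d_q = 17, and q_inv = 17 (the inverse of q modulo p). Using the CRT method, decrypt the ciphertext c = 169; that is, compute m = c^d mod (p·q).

m₁ = c^(d_p) mod p: c ≡ 8 (mod 23), and 8^21 mod 23 = 3.
m₂ = c^(d_q) mod q: c ≡ 17 (mod 19), and 17^17 mod 19 = 9.
h = q_inv·(m₁ − m₂) mod p = 17·(3 − 9) mod 23 = 13.
m = m₂ + h·q = 9 + 13·19 = 256.

256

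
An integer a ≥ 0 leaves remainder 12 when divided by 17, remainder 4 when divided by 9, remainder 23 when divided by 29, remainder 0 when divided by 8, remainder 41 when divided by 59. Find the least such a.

From a ≡ 12 (mod 17) write a = 12 + 17t. Substituting into a ≡ 4 (mod 9) gives 17t ≡ 1 (mod 9), and since 8⁻¹ ≡ 8 (mod 9), t ≡ 8. Hence a ≡ 12 + 17·8 = 148 (mod 153).
From a ≡ 148 (mod 153) write a = 148 + 153t. Substituting into a ≡ 23 (mod 29) gives 153t ≡ 20 (mod 29), and since 8⁻¹ ≡ 11 (mod 29), t ≡ 17. Hence a ≡ 148 + 153·17 = 2749 (mod 4437).
From a ≡ 2749 (mod 4437) write a = 2749 + 4437t. Substituting into a ≡ 0 (mod 8) gives 4437t ≡ 3 (mod 8), and since 5⁻¹ ≡ 5 (mod 8), t ≡ 7. Hence a ≡ 2749 + 4437·7 = 33808 (mod 35496).
From a ≡ 33808 (mod 35496) write a = 33808 + 35496t. Substituting into a ≡ 41 (mod 59) gives 35496t ≡ 40 (mod 59), and since 37⁻¹ ≡ 8 (mod 59), t ≡ 25. Hence a ≡ 33808 + 35496·25 = 921208 (mod 2094264).

921208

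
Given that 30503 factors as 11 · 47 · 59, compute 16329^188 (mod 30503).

Mod 11: 16329 ≡ 5; by Fermat, exponent reduces to 188 mod 10 = 8; 5^8 ≡ 4 (mod 11).
Mod 47: 16329 ≡ 20; by Fermat, exponent reduces to 188 mod 46 = 4; 20^4 ≡ 12 (mod 47).
Mod 59: 16329 ≡ 45; by Fermat, exponent reduces to 188 mod 58 = 14; 45^14 ≡ 27 (mod 59).
Combine by CRT: x ≡ 4 (mod 11), x ≡ 12 (mod 47), x ≡ 27 (mod 59) ⇒ x ≡ 18671 (mod 30503).

18671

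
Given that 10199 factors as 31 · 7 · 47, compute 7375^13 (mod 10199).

Mod 31: 7375 ≡ 28; 28^13 ≡ 7 (mod 31).
Mod 7: 7375 ≡ 4; by Fermat, exponent reduces to 13 mod 6 = 1; 4^1 ≡ 4 (mod 7).
Mod 47: 7375 ≡ 43; 43^13 ≡ 39 (mod 47).
Combine by CRT: x ≡ 7 (mod 31), x ≡ 4 (mod 7), x ≡ 39 (mod 47) ⇒ x ≡ 4316 (mod 10199).

4316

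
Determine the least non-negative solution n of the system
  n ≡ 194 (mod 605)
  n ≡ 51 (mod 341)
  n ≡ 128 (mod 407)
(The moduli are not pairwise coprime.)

Combine the congruences pairwise.
gcd(605, 341) = 11 and 11 | (51 − 194), so the pair is consistent; merging gives n ≡ 14714 (mod 18755), where 18755 = lcm(605, 341).
gcd(18755, 407) = 11 and 11 | (128 − 14714), so the pair is consistent; merging gives n ≡ 52224 (mod 693935), where 693935 = lcm(18755, 407).
The solution is unique modulo lcm(605, 341, 407) = 693935.

52224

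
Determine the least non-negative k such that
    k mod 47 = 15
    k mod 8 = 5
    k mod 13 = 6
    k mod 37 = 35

97493

From k ≡ 15 (mod 47) write k = 15 + 47t. Substituting into k ≡ 5 (mod 8) gives 47t ≡ 6 (mod 8), and since 7⁻¹ ≡ 7 (mod 8), t ≡ 2. Hence k ≡ 15 + 47·2 = 109 (mod 376).
From k ≡ 109 (mod 376) write k = 109 + 376t. Substituting into k ≡ 6 (mod 13) gives 376t ≡ 1 (mod 13), and since 12⁻¹ ≡ 12 (mod 13), t ≡ 12. Hence k ≡ 109 + 376·12 = 4621 (mod 4888).
From k ≡ 4621 (mod 4888) write k = 4621 + 4888t. Substituting into k ≡ 35 (mod 37) gives 4888t ≡ 2 (mod 37), and since 4⁻¹ ≡ 28 (mod 37), t ≡ 19. Hence k ≡ 4621 + 4888·19 = 97493 (mod 180856).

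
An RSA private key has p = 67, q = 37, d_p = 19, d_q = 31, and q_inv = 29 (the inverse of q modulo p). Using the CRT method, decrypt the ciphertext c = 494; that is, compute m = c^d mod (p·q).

1498

m₁ = c^(d_p) mod p: c ≡ 25 (mod 67), and 25^19 mod 67 = 24.
m₂ = c^(d_q) mod q: c ≡ 13 (mod 37), and 13^31 mod 37 = 18.
h = q_inv·(m₁ − m₂) mod p = 29·(24 − 18) mod 67 = 40.
m = m₂ + h·q = 18 + 40·37 = 1498.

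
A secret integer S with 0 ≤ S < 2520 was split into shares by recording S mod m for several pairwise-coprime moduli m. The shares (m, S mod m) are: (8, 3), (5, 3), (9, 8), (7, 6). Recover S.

1763

The moduli are pairwise coprime; N = 8·5·9·7 = 2520.
N/8 = 315; 315 ≡ 3 (mod 8); 3·3 ≡ 1, so inverse 3.
N/5 = 504; 504 ≡ 4 (mod 5); 4·4 ≡ 1, so inverse 4.
N/9 = 280; 280 ≡ 1 (mod 9), inverse 1.
N/7 = 360; 360 ≡ 3 (mod 7); 3·5 ≡ 1, so inverse 5.
S ≡ 3·315·3 + 3·504·4 + 8·280·1 + 6·360·5 = 21923.
21923 mod 2520 = 1763.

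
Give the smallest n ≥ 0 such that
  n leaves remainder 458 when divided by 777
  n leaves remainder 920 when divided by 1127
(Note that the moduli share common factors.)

14444

gcd(777, 1127) = 7 and 7 | (920 − 458), so the pair is consistent; merging gives n ≡ 14444 (mod 125097), where 125097 = lcm(777, 1127).
The solution is unique modulo lcm(777, 1127) = 125097.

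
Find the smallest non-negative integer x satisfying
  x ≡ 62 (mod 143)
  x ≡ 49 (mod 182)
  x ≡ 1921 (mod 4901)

433209

Combine the congruences pairwise.
gcd(143, 182) = 13 and 13 | (49 − 62), so the pair is consistent; merging gives x ≡ 777 (mod 2002), where 2002 = lcm(143, 182).
gcd(2002, 4901) = 13 and 13 | (1921 − 777), so the pair is consistent; merging gives x ≡ 433209 (mod 754754), where 754754 = lcm(2002, 4901).
The solution is unique modulo lcm(143, 182, 4901) = 754754.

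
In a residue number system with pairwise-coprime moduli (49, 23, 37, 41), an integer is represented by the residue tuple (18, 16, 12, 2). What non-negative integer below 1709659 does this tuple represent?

The moduli are pairwise coprime; N = 49·23·37·41 = 1709659.
N/49 = 34891; 34891 ≡ 3 (mod 49); 3·33 ≡ 1, so inverse 33.
N/23 = 74333; 74333 ≡ 20 (mod 23); 20·15 ≡ 1, so inverse 15.
N/37 = 46207; 46207 ≡ 31 (mod 37); 31·6 ≡ 1, so inverse 6.
N/41 = 41699; 41699 ≡ 2 (mod 41); 2·21 ≡ 1, so inverse 21.
x ≡ 18·34891·33 + 16·74333·15 + 12·46207·6 + 2·41699·21 = 43643436.
43643436 mod 1709659 = 901961.

901961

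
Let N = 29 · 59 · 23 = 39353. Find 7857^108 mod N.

26613

Mod 29: 7857 ≡ 27; by Fermat, exponent reduces to 108 mod 28 = 24; 27^24 ≡ 20 (mod 29).
Mod 59: 7857 ≡ 10; by Fermat, exponent reduces to 108 mod 58 = 50; 10^50 ≡ 4 (mod 59).
Mod 23: 7857 ≡ 14; by Fermat, exponent reduces to 108 mod 22 = 20; 14^20 ≡ 2 (mod 23).
Combine by CRT: x ≡ 20 (mod 29), x ≡ 4 (mod 59), x ≡ 2 (mod 23) ⇒ x ≡ 26613 (mod 39353).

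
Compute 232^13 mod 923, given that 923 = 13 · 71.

Mod 13: 232 ≡ 11; by Fermat, exponent reduces to 13 mod 12 = 1; 11^1 ≡ 11 (mod 13).
Mod 71: 232 ≡ 19; 19^13 ≡ 29 (mod 71).
Combine by CRT: x ≡ 11 (mod 13), x ≡ 29 (mod 71) ⇒ x ≡ 739 (mod 923).

739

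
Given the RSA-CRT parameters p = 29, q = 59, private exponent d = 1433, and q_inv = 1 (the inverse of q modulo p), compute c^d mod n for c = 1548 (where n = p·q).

d_p = d mod (p−1) = 1433 mod 28 = 5; d_q = d mod (q−1) = 41.
m₁ = c^(d_p) mod p: c ≡ 11 (mod 29), and 11^5 mod 29 = 14.
m₂ = c^(d_q) mod q: c ≡ 14 (mod 59), and 14^41 mod 59 = 11.
h = q_inv·(m₁ − m₂) mod p = 1·(14 − 11) mod 29 = 3.
m = m₂ + h·q = 11 + 3·59 = 188.

188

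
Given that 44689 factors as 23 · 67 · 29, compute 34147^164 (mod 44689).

Mod 23: 34147 ≡ 15; by Fermat, exponent reduces to 164 mod 22 = 10; 15^10 ≡ 3 (mod 23).
Mod 67: 34147 ≡ 44; by Fermat, exponent reduces to 164 mod 66 = 32; 44^32 ≡ 35 (mod 67).
Mod 29: 34147 ≡ 14; by Fermat, exponent reduces to 164 mod 28 = 24; 14^24 ≡ 16 (mod 29).
Combine by CRT: x ≡ 3 (mod 23), x ≡ 35 (mod 67), x ≡ 16 (mod 29) ⇒ x ≡ 16517 (mod 44689).

16517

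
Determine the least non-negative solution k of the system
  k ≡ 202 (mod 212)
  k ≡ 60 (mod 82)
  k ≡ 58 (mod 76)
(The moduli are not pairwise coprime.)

gcd(212, 82) = 2 and 2 | (60 − 202), so the pair is consistent; merging gives k ≡ 2110 (mod 8692), where 8692 = lcm(212, 82).
gcd(8692, 76) = 4 and 4 | (58 − 2110), so the pair is consistent; merging gives k ≡ 2110 (mod 165148), where 165148 = lcm(8692, 76).
The solution is unique modulo lcm(212, 82, 76) = 165148.

2110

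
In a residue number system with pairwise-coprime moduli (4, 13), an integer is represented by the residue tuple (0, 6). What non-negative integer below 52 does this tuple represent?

From x ≡ 0 (mod 4) write x = 0 + 4t. Substituting into x ≡ 6 (mod 13) gives 4t ≡ 6 (mod 13), and since 4⁻¹ ≡ 10 (mod 13), t ≡ 8. Hence x ≡ 0 + 4·8 = 32 (mod 52).

32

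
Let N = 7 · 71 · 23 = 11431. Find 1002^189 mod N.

Mod 7: 1002 ≡ 1; by Fermat, exponent reduces to 189 mod 6 = 3; 1^3 ≡ 1 (mod 7).
Mod 71: 1002 ≡ 8; by Fermat, exponent reduces to 189 mod 70 = 49; 8^49 ≡ 57 (mod 71).
Mod 23: 1002 ≡ 13; by Fermat, exponent reduces to 189 mod 22 = 13; 13^13 ≡ 8 (mod 23).
Combine by CRT: x ≡ 1 (mod 7), x ≡ 57 (mod 71), x ≡ 8 (mod 23) ⇒ x ≡ 4033 (mod 11431).

4033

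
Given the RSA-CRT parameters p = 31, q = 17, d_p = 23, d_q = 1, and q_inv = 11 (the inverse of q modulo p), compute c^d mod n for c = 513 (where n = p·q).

m₁ = c^(d_p) mod p: c ≡ 17 (mod 31), and 17^23 mod 31 = 13.
m₂ = c^(d_q) mod q: c ≡ 3 (mod 17), and 3^1 mod 17 = 3.
h = q_inv·(m₁ − m₂) mod p = 11·(13 − 3) mod 31 = 17.
m = m₂ + h·q = 3 + 17·17 = 292.

292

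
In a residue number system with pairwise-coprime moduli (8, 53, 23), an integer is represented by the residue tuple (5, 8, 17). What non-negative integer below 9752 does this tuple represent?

5997

From x ≡ 5 (mod 8) write x = 5 + 8t. Substituting into x ≡ 8 (mod 53) gives 8t ≡ 3 (mod 53), and since 8⁻¹ ≡ 20 (mod 53), t ≡ 7. Hence x ≡ 5 + 8·7 = 61 (mod 424).
From x ≡ 61 (mod 424) write x = 61 + 424t. Substituting into x ≡ 17 (mod 23) gives 424t ≡ 2 (mod 23), and since 10⁻¹ ≡ 7 (mod 23), t ≡ 14. Hence x ≡ 61 + 424·14 = 5997 (mod 9752).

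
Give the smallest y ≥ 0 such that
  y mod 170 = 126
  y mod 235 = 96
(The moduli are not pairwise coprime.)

5736

gcd(170, 235) = 5 and 5 | (96 − 126), so the pair is consistent; merging gives y ≡ 5736 (mod 7990), where 7990 = lcm(170, 235).
The solution is unique modulo lcm(170, 235) = 7990.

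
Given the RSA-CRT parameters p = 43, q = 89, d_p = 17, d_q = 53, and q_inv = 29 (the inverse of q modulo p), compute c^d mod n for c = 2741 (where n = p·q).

1464

m₁ = c^(d_p) mod p: c ≡ 32 (mod 43), and 32^17 mod 43 = 2.
m₂ = c^(d_q) mod q: c ≡ 71 (mod 89), and 71^53 mod 89 = 40.
h = q_inv·(m₁ − m₂) mod p = 29·(2 − 40) mod 43 = 16.
m = m₂ + h·q = 40 + 16·89 = 1464.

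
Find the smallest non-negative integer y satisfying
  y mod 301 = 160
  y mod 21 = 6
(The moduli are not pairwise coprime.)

gcd(301, 21) = 7 and 7 | (6 − 160), so the pair is consistent; merging gives y ≡ 762 (mod 903), where 903 = lcm(301, 21).
The solution is unique modulo lcm(301, 21) = 903.

762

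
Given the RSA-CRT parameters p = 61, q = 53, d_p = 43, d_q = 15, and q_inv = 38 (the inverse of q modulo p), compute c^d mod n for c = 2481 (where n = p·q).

m₁ = c^(d_p) mod p: c ≡ 41 (mod 61), and 41^43 mod 61 = 52.
m₂ = c^(d_q) mod q: c ≡ 43 (mod 53), and 43^15 mod 53 = 6.
h = q_inv·(m₁ − m₂) mod p = 38·(52 − 6) mod 61 = 40.
m = m₂ + h·q = 6 + 40·53 = 2126.

2126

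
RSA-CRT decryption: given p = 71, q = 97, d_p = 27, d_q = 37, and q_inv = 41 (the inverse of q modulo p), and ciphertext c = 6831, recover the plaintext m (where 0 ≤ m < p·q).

6195

m₁ = c^(d_p) mod p: c ≡ 15 (mod 71), and 15^27 mod 71 = 18.
m₂ = c^(d_q) mod q: c ≡ 41 (mod 97), and 41^37 mod 97 = 84.
h = q_inv·(m₁ − m₂) mod p = 41·(18 − 84) mod 71 = 63.
m = m₂ + h·q = 84 + 63·97 = 6195.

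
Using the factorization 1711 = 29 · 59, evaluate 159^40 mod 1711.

373

Mod 29: 159 ≡ 14; by Fermat, exponent reduces to 40 mod 28 = 12; 14^12 ≡ 25 (mod 29).
Mod 59: 159 ≡ 41; 41^40 ≡ 19 (mod 59).
Combine by CRT: x ≡ 25 (mod 29), x ≡ 19 (mod 59) ⇒ x ≡ 373 (mod 1711).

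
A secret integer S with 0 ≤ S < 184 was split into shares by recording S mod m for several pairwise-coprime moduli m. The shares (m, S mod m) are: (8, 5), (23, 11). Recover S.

149

Combine the congruences pairwise.
From S ≡ 5 (mod 8) write S = 5 + 8t. Substituting into S ≡ 11 (mod 23) gives 8t ≡ 6 (mod 23), and since 8⁻¹ ≡ 3 (mod 23), t ≡ 18. Hence S ≡ 5 + 8·18 = 149 (mod 184).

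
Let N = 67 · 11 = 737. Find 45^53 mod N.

661

Mod 67: 45 ≡ 45; 45^53 ≡ 58 (mod 67).
Mod 11: 45 ≡ 1; by Fermat, exponent reduces to 53 mod 10 = 3; 1^3 ≡ 1 (mod 11).
Combine by CRT: x ≡ 58 (mod 67), x ≡ 1 (mod 11) ⇒ x ≡ 661 (mod 737).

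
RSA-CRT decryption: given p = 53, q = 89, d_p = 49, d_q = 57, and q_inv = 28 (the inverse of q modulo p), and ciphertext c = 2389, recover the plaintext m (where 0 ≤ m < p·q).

2891

m₁ = c^(d_p) mod p: c ≡ 4 (mod 53), and 4^49 mod 53 = 29.
m₂ = c^(d_q) mod q: c ≡ 75 (mod 89), and 75^57 mod 89 = 43.
h = q_inv·(m₁ − m₂) mod p = 28·(29 − 43) mod 53 = 32.
m = m₂ + h·q = 43 + 32·89 = 2891.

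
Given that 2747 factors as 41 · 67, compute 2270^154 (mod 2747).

1140

Mod 41: 2270 ≡ 15; by Fermat, exponent reduces to 154 mod 40 = 34; 15^34 ≡ 33 (mod 41).
Mod 67: 2270 ≡ 59; by Fermat, exponent reduces to 154 mod 66 = 22; 59^22 ≡ 1 (mod 67).
Combine by CRT: x ≡ 33 (mod 41), x ≡ 1 (mod 67) ⇒ x ≡ 1140 (mod 2747).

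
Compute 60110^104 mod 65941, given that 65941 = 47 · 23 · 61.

Mod 47: 60110 ≡ 44; by Fermat, exponent reduces to 104 mod 46 = 12; 44^12 ≡ 12 (mod 47).
Mod 23: 60110 ≡ 11; by Fermat, exponent reduces to 104 mod 22 = 16; 11^16 ≡ 18 (mod 23).
Mod 61: 60110 ≡ 25; by Fermat, exponent reduces to 104 mod 60 = 44; 25^44 ≡ 22 (mod 61).
Combine by CRT: x ≡ 12 (mod 47), x ≡ 18 (mod 23), x ≡ 22 (mod 61) ⇒ x ≡ 17590 (mod 65941).

17590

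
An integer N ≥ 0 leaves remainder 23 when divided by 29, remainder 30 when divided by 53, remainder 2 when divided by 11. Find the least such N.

13015

From N ≡ 23 (mod 29) write N = 23 + 29t. Substituting into N ≡ 30 (mod 53) gives 29t ≡ 7 (mod 53), and since 29⁻¹ ≡ 11 (mod 53), t ≡ 24. Hence N ≡ 23 + 29·24 = 719 (mod 1537).
From N ≡ 719 (mod 1537) write N = 719 + 1537t. Substituting into N ≡ 2 (mod 11) gives 1537t ≡ 9 (mod 11), and since 8⁻¹ ≡ 7 (mod 11), t ≡ 8. Hence N ≡ 719 + 1537·8 = 13015 (mod 16907).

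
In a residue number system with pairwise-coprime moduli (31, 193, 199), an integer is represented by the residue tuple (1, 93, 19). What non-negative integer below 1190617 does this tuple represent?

450555

The moduli are pairwise coprime; N = 31·193·199 = 1190617.
N/31 = 38407; 38407 ≡ 29 (mod 31); 29·15 ≡ 1, so inverse 15.
N/193 = 6169; 6169 ≡ 186 (mod 193); 186·55 ≡ 1, so inverse 55.
N/199 = 5983; 5983 ≡ 13 (mod 199); 13·46 ≡ 1, so inverse 46.
x ≡ 1·38407·15 + 93·6169·55 + 19·5983·46 = 37359682.
37359682 mod 1190617 = 450555.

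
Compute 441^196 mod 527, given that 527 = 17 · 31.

Mod 17: 441 ≡ 16; by Fermat, exponent reduces to 196 mod 16 = 4; 16^4 ≡ 1 (mod 17).
Mod 31: 441 ≡ 7; by Fermat, exponent reduces to 196 mod 30 = 16; 7^16 ≡ 7 (mod 31).
Combine by CRT: x ≡ 1 (mod 17), x ≡ 7 (mod 31) ⇒ x ≡ 69 (mod 527).

69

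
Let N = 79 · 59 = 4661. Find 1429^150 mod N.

Mod 79: 1429 ≡ 7; by Fermat, exponent reduces to 150 mod 78 = 72; 7^72 ≡ 22 (mod 79).
Mod 59: 1429 ≡ 13; by Fermat, exponent reduces to 150 mod 58 = 34; 13^34 ≡ 53 (mod 59).
Combine by CRT: x ≡ 22 (mod 79), x ≡ 53 (mod 59) ⇒ x ≡ 2708 (mod 4661).

2708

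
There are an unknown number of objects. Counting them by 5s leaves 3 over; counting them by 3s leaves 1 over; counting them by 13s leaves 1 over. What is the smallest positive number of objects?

118

The moduli are pairwise coprime; M = 5·3·13 = 195.
M/5 = 39; 39 ≡ 4 (mod 5); 4·4 ≡ 1, so inverse 4.
M/3 = 65; 65 ≡ 2 (mod 3); 2·2 ≡ 1, so inverse 2.
M/13 = 15; 15 ≡ 2 (mod 13); 2·7 ≡ 1, so inverse 7.
N ≡ 3·39·4 + 1·65·2 + 1·15·7 = 703.
703 mod 195 = 118.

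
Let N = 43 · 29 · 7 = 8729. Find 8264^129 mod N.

Mod 43: 8264 ≡ 8; by Fermat, exponent reduces to 129 mod 42 = 3; 8^3 ≡ 39 (mod 43).
Mod 29: 8264 ≡ 28; by Fermat, exponent reduces to 129 mod 28 = 17; 28^17 ≡ 28 (mod 29).
Mod 7: 8264 ≡ 4; by Fermat, exponent reduces to 129 mod 6 = 3; 4^3 ≡ 1 (mod 7).
Combine by CRT: x ≡ 39 (mod 43), x ≡ 28 (mod 29), x ≡ 1 (mod 7) ⇒ x ≡ 4726 (mod 8729).

4726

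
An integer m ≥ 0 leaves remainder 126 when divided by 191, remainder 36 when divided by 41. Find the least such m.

From m ≡ 126 (mod 191) write m = 126 + 191t. Substituting into m ≡ 36 (mod 41) gives 191t ≡ 33 (mod 41), and since 27⁻¹ ≡ 38 (mod 41), t ≡ 24. Hence m ≡ 126 + 191·24 = 4710 (mod 7831).

4710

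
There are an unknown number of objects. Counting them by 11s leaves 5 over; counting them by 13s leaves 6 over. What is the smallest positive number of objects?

71

From N ≡ 5 (mod 11) write N = 5 + 11t. Substituting into N ≡ 6 (mod 13) gives 11t ≡ 1 (mod 13), and since 11⁻¹ ≡ 6 (mod 13), t ≡ 6. Hence N ≡ 5 + 11·6 = 71 (mod 143).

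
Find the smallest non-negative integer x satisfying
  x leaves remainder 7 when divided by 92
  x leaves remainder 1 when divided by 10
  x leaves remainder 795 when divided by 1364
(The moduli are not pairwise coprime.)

Combine the congruences pairwise.
gcd(92, 10) = 2 and 2 | (1 − 7), so the pair is consistent; merging gives x ≡ 191 (mod 460), where 460 = lcm(92, 10).
gcd(460, 1364) = 4 and 4 | (795 − 191), so the pair is consistent; merging gives x ≡ 13071 (mod 156860), where 156860 = lcm(460, 1364).
The solution is unique modulo lcm(92, 10, 1364) = 156860.

13071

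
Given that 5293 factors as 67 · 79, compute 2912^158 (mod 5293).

Mod 67: 2912 ≡ 31; by Fermat, exponent reduces to 158 mod 66 = 26; 31^26 ≡ 65 (mod 67).
Mod 79: 2912 ≡ 68; by Fermat, exponent reduces to 158 mod 78 = 2; 68^2 ≡ 42 (mod 79).
Combine by CRT: x ≡ 65 (mod 67), x ≡ 42 (mod 79) ⇒ x ≡ 3281 (mod 5293).

3281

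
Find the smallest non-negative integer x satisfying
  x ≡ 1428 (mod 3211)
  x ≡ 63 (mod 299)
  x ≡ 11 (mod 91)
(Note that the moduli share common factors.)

242253

gcd(3211, 299) = 13 and 13 | (63 − 1428), so the pair is consistent; merging gives x ≡ 20694 (mod 73853), where 73853 = lcm(3211, 299).
gcd(73853, 91) = 13 and 13 | (11 − 20694), so the pair is consistent; merging gives x ≡ 242253 (mod 516971), where 516971 = lcm(73853, 91).
The solution is unique modulo lcm(3211, 299, 91) = 516971.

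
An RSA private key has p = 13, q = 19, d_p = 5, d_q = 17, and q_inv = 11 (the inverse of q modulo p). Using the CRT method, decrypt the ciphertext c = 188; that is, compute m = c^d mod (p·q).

28

m₁ = c^(d_p) mod p: c ≡ 6 (mod 13), and 6^5 mod 13 = 2.
m₂ = c^(d_q) mod q: c ≡ 17 (mod 19), and 17^17 mod 19 = 9.
h = q_inv·(m₁ − m₂) mod p = 11·(2 − 9) mod 13 = 1.
m = m₂ + h·q = 9 + 1·19 = 28.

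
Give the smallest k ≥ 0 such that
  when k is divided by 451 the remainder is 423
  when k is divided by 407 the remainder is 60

Combine the congruences pairwise.
gcd(451, 407) = 11 and 11 | (60 − 423), so the pair is consistent; merging gives k ≡ 874 (mod 16687), where 16687 = lcm(451, 407).
The solution is unique modulo lcm(451, 407) = 16687.

874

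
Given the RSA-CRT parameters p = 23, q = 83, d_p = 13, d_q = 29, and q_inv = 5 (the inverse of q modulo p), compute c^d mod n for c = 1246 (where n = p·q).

499

m₁ = c^(d_p) mod p: c ≡ 4 (mod 23), and 4^13 mod 23 = 16.
m₂ = c^(d_q) mod q: c ≡ 1 (mod 83), and 1^29 mod 83 = 1.
h = q_inv·(m₁ − m₂) mod p = 5·(16 − 1) mod 23 = 6.
m = m₂ + h·q = 1 + 6·83 = 499.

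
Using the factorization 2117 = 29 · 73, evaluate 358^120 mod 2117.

Mod 29: 358 ≡ 10; by Fermat, exponent reduces to 120 mod 28 = 8; 10^8 ≡ 25 (mod 29).
Mod 73: 358 ≡ 66; by Fermat, exponent reduces to 120 mod 72 = 48; 66^48 ≡ 1 (mod 73).
Combine by CRT: x ≡ 25 (mod 29), x ≡ 1 (mod 73) ⇒ x ≡ 1388 (mod 2117).

1388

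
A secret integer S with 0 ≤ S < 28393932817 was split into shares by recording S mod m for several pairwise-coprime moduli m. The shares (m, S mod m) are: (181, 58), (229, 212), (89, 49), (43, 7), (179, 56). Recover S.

From S ≡ 58 (mod 181) write S = 58 + 181t. Substituting into S ≡ 212 (mod 229) gives 181t ≡ 154 (mod 229), and since 181⁻¹ ≡ 62 (mod 229), t ≡ 159. Hence S ≡ 58 + 181·159 = 28837 (mod 41449).
From S ≡ 28837 (mod 41449) write S = 28837 + 41449t. Substituting into S ≡ 49 (mod 89) gives 41449t ≡ 48 (mod 89), and since 64⁻¹ ≡ 32 (mod 89), t ≡ 23. Hence S ≡ 28837 + 41449·23 = 982164 (mod 3688961).
From S ≡ 982164 (mod 3688961) write S = 982164 + 3688961t. Substituting into S ≡ 7 (mod 43) gives 3688961t ≡ 6 (mod 43), and since 34⁻¹ ≡ 19 (mod 43), t ≡ 28. Hence S ≡ 982164 + 3688961·28 = 104273072 (mod 158625323).
From S ≡ 104273072 (mod 158625323) write S = 104273072 + 158625323t. Substituting into S ≡ 56 (mod 179) gives 158625323t ≡ 33 (mod 179), and since 177⁻¹ ≡ 89 (mod 179), t ≡ 73. Hence S ≡ 104273072 + 158625323·73 = 11683921651 (mod 28393932817).

11683921651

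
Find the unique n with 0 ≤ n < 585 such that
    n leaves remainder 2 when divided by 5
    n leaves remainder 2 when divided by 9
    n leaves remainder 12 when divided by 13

From n ≡ 2 (mod 5) write n = 2 + 5t. Substituting into n ≡ 2 (mod 9) gives 5t ≡ 0 (mod 9), and since 5⁻¹ ≡ 2 (mod 9), t ≡ 0. Hence n ≡ 2 + 5·0 = 2 (mod 45).
From n ≡ 2 (mod 45) write n = 2 + 45t. Substituting into n ≡ 12 (mod 13) gives 45t ≡ 10 (mod 13), and since 6⁻¹ ≡ 11 (mod 13), t ≡ 6. Hence n ≡ 2 + 45·6 = 272 (mod 585).

272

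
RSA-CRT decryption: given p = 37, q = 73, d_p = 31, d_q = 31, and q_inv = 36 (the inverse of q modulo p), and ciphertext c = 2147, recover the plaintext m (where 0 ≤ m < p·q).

m₁ = c^(d_p) mod p: c ≡ 1 (mod 37), and 1^31 mod 37 = 1.
m₂ = c^(d_q) mod q: c ≡ 30 (mod 73), and 30^31 mod 73 = 7.
h = q_inv·(m₁ − m₂) mod p = 36·(1 − 7) mod 37 = 6.
m = m₂ + h·q = 7 + 6·73 = 445.

445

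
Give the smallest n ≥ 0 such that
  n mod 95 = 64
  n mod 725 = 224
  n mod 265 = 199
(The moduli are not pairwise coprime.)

gcd(95, 725) = 5 and 5 | (224 − 64), so the pair is consistent; merging gives n ≡ 7474 (mod 13775), where 13775 = lcm(95, 725).
gcd(13775, 265) = 5 and 5 | (199 − 7474), so the pair is consistent; merging gives n ≡ 338074 (mod 730075), where 730075 = lcm(13775, 265).
The solution is unique modulo lcm(95, 725, 265) = 730075.

338074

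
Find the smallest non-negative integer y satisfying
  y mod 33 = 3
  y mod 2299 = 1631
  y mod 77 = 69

38415

gcd(33, 2299) = 11 and 11 | (1631 − 3), so the pair is consistent; merging gives y ≡ 3930 (mod 6897), where 6897 = lcm(33, 2299).
gcd(6897, 77) = 11 and 11 | (69 − 3930), so the pair is consistent; merging gives y ≡ 38415 (mod 48279), where 48279 = lcm(6897, 77).
The solution is unique modulo lcm(33, 2299, 77) = 48279.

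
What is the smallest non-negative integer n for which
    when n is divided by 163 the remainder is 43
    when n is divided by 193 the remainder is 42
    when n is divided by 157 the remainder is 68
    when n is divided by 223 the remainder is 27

The moduli are pairwise coprime; M = 163·193·157·223 = 1101411049.
M/163 = 6757123; 6757123 ≡ 121 (mod 163); 121·97 ≡ 1, so inverse 97.
M/193 = 5706793; 5706793 ≡ 169 (mod 193); 169·8 ≡ 1, so inverse 8.
M/157 = 7015357; 7015357 ≡ 126 (mod 157); 126·81 ≡ 1, so inverse 81.
M/223 = 4939063; 4939063 ≡ 59 (mod 223); 59·189 ≡ 1, so inverse 189.
n ≡ 43·6757123·97 + 42·5706793·8 + 68·7015357·81 + 27·4939063·189 = 93946067326.
93946067326 mod 1101411049 = 326128161.

326128161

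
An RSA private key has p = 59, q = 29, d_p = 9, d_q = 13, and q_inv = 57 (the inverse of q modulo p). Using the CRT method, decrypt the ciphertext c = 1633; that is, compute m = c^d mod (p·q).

1463

m₁ = c^(d_p) mod p: c ≡ 40 (mod 59), and 40^9 mod 59 = 47.
m₂ = c^(d_q) mod q: c ≡ 9 (mod 29), and 9^13 mod 29 = 13.
h = q_inv·(m₁ − m₂) mod p = 57·(47 − 13) mod 59 = 50.
m = m₂ + h·q = 13 + 50·29 = 1463.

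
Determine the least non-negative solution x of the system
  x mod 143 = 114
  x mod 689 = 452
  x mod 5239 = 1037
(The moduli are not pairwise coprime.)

gcd(143, 689) = 13 and 13 | (452 − 114), so the pair is consistent; merging gives x ≡ 1830 (mod 7579), where 7579 = lcm(143, 689).
gcd(7579, 5239) = 13 and 13 | (1037 − 1830), so the pair is consistent; merging gives x ≡ 2154266 (mod 3054337), where 3054337 = lcm(7579, 5239).
The solution is unique modulo lcm(143, 689, 5239) = 3054337.

2154266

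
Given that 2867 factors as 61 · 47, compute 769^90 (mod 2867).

121

Mod 61: 769 ≡ 37; by Fermat, exponent reduces to 90 mod 60 = 30; 37^30 ≡ 60 (mod 61).
Mod 47: 769 ≡ 17; by Fermat, exponent reduces to 90 mod 46 = 44; 17^44 ≡ 27 (mod 47).
Combine by CRT: x ≡ 60 (mod 61), x ≡ 27 (mod 47) ⇒ x ≡ 121 (mod 2867).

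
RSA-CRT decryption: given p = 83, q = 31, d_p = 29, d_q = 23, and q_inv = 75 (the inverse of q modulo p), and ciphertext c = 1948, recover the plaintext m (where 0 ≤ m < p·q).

781

m₁ = c^(d_p) mod p: c ≡ 39 (mod 83), and 39^29 mod 83 = 34.
m₂ = c^(d_q) mod q: c ≡ 26 (mod 31), and 26^23 mod 31 = 6.
h = q_inv·(m₁ − m₂) mod p = 75·(34 − 6) mod 83 = 25.
m = m₂ + h·q = 6 + 25·31 = 781.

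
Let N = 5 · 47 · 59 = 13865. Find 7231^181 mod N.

Mod 5: 7231 ≡ 1; by Fermat, exponent reduces to 181 mod 4 = 1; 1^1 ≡ 1 (mod 5).
Mod 47: 7231 ≡ 40; by Fermat, exponent reduces to 181 mod 46 = 43; 40^43 ≡ 10 (mod 47).
Mod 59: 7231 ≡ 33; by Fermat, exponent reduces to 181 mod 58 = 7; 33^7 ≡ 8 (mod 59).
Combine by CRT: x ≡ 1 (mod 5), x ≡ 10 (mod 47), x ≡ 8 (mod 59) ⇒ x ≡ 6026 (mod 13865).

6026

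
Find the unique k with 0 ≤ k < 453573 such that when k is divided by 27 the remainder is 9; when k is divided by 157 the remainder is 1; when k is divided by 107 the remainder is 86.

Combine the congruences pairwise.
From k ≡ 9 (mod 27) write k = 9 + 27t. Substituting into k ≡ 1 (mod 157) gives 27t ≡ 149 (mod 157), and since 27⁻¹ ≡ 64 (mod 157), t ≡ 116. Hence k ≡ 9 + 27·116 = 3141 (mod 4239).
From k ≡ 3141 (mod 4239) write k = 3141 + 4239t. Substituting into k ≡ 86 (mod 107) gives 4239t ≡ 48 (mod 107), and since 66⁻¹ ≡ 60 (mod 107), t ≡ 98. Hence k ≡ 3141 + 4239·98 = 418563 (mod 453573).

418563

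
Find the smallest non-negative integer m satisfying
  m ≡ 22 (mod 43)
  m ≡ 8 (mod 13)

From m ≡ 22 (mod 43) write m = 22 + 43t. Substituting into m ≡ 8 (mod 13) gives 43t ≡ 12 (mod 13), and since 4⁻¹ ≡ 10 (mod 13), t ≡ 3. Hence m ≡ 22 + 43·3 = 151 (mod 559).

151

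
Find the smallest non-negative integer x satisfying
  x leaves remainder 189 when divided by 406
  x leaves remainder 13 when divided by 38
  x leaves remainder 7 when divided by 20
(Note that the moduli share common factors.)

70427

gcd(406, 38) = 2 and 2 | (13 − 189), so the pair is consistent; merging gives x ≡ 1001 (mod 7714), where 7714 = lcm(406, 38).
gcd(7714, 20) = 2 and 2 | (7 − 1001), so the pair is consistent; merging gives x ≡ 70427 (mod 77140), where 77140 = lcm(7714, 20).
The solution is unique modulo lcm(406, 38, 20) = 77140.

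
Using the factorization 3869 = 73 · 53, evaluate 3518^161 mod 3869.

Mod 73: 3518 ≡ 14; by Fermat, exponent reduces to 161 mod 72 = 17; 14^17 ≡ 28 (mod 73).
Mod 53: 3518 ≡ 20; by Fermat, exponent reduces to 161 mod 52 = 5; 20^5 ≡ 19 (mod 53).
Combine by CRT: x ≡ 28 (mod 73), x ≡ 19 (mod 53) ⇒ x ≡ 2510 (mod 3869).

2510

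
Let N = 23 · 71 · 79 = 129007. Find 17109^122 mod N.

Mod 23: 17109 ≡ 20; by Fermat, exponent reduces to 122 mod 22 = 12; 20^12 ≡ 3 (mod 23).
Mod 71: 17109 ≡ 69; by Fermat, exponent reduces to 122 mod 70 = 52; 69^52 ≡ 6 (mod 71).
Mod 79: 17109 ≡ 45; by Fermat, exponent reduces to 122 mod 78 = 44; 45^44 ≡ 4 (mod 79).
Combine by CRT: x ≡ 3 (mod 23), x ≡ 6 (mod 71), x ≡ 4 (mod 79) ⇒ x ≡ 124824 (mod 129007).

124824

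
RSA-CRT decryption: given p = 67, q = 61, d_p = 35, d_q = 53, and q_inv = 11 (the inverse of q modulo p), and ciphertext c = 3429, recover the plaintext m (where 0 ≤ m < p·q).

2670

m₁ = c^(d_p) mod p: c ≡ 12 (mod 67), and 12^35 mod 67 = 57.
m₂ = c^(d_q) mod q: c ≡ 13 (mod 61), and 13^53 mod 61 = 47.
h = q_inv·(m₁ − m₂) mod p = 11·(57 − 47) mod 67 = 43.
m = m₂ + h·q = 47 + 43·61 = 2670.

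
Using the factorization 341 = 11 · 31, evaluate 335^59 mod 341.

284

Mod 11: 335 ≡ 5; by Fermat, exponent reduces to 59 mod 10 = 9; 5^9 ≡ 9 (mod 11).
Mod 31: 335 ≡ 25; by Fermat, exponent reduces to 59 mod 30 = 29; 25^29 ≡ 5 (mod 31).
Combine by CRT: x ≡ 9 (mod 11), x ≡ 5 (mod 31) ⇒ x ≡ 284 (mod 341).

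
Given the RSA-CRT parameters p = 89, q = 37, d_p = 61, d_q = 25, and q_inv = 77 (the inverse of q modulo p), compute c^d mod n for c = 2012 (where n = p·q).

m₁ = c^(d_p) mod p: c ≡ 54 (mod 89), and 54^61 mod 89 = 60.
m₂ = c^(d_q) mod q: c ≡ 14 (mod 37), and 14^25 mod 37 = 14.
h = q_inv·(m₁ − m₂) mod p = 77·(60 − 14) mod 89 = 71.
m = m₂ + h·q = 14 + 71·37 = 2641.

2641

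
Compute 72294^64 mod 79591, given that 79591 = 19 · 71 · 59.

58635

Mod 19: 72294 ≡ 18; by Fermat, exponent reduces to 64 mod 18 = 10; 18^10 ≡ 1 (mod 19).
Mod 71: 72294 ≡ 16; 16^64 ≡ 60 (mod 71).
Mod 59: 72294 ≡ 19; by Fermat, exponent reduces to 64 mod 58 = 6; 19^6 ≡ 48 (mod 59).
Combine by CRT: x ≡ 1 (mod 19), x ≡ 60 (mod 71), x ≡ 48 (mod 59) ⇒ x ≡ 58635 (mod 79591).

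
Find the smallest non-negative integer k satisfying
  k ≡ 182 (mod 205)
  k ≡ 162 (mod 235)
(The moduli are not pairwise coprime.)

6742

Combine the congruences pairwise.
gcd(205, 235) = 5 and 5 | (162 − 182), so the pair is consistent; merging gives k ≡ 6742 (mod 9635), where 9635 = lcm(205, 235).
The solution is unique modulo lcm(205, 235) = 9635.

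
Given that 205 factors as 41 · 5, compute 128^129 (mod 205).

Mod 41: 128 ≡ 5; by Fermat, exponent reduces to 129 mod 40 = 9; 5^9 ≡ 8 (mod 41).
Mod 5: 128 ≡ 3; by Fermat, exponent reduces to 129 mod 4 = 1; 3^1 ≡ 3 (mod 5).
Combine by CRT: x ≡ 8 (mod 41), x ≡ 3 (mod 5) ⇒ x ≡ 8 (mod 205).

8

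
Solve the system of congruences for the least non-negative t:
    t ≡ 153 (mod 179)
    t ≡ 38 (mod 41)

1227

Combine the congruences pairwise.
From t ≡ 153 (mod 179) write t = 153 + 179s. Substituting into t ≡ 38 (mod 41) gives 179s ≡ 8 (mod 41), and since 15⁻¹ ≡ 11 (mod 41), s ≡ 6. Hence t ≡ 153 + 179·6 = 1227 (mod 7339).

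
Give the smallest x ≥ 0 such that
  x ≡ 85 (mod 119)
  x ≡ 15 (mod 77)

323

gcd(119, 77) = 7 and 7 | (15 − 85), so the pair is consistent; merging gives x ≡ 323 (mod 1309), where 1309 = lcm(119, 77).
The solution is unique modulo lcm(119, 77) = 1309.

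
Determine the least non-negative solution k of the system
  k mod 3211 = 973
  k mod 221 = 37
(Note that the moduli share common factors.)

gcd(3211, 221) = 13 and 13 | (37 − 973), so the pair is consistent; merging gives k ≡ 29872 (mod 54587), where 54587 = lcm(3211, 221).
The solution is unique modulo lcm(3211, 221) = 54587.

29872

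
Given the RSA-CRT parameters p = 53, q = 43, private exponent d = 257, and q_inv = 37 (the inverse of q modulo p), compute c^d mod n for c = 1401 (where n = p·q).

712

d_p = d mod (p−1) = 257 mod 52 = 49; d_q = d mod (q−1) = 5.
m₁ = c^(d_p) mod p: c ≡ 23 (mod 53), and 23^49 mod 53 = 23.
m₂ = c^(d_q) mod q: c ≡ 25 (mod 43), and 25^5 mod 43 = 24.
h = q_inv·(m₁ − m₂) mod p = 37·(23 − 24) mod 53 = 16.
m = m₂ + h·q = 24 + 16·43 = 712.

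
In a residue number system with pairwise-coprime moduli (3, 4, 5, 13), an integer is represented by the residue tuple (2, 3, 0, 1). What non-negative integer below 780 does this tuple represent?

The moduli are pairwise coprime; N = 3·4·5·13 = 780.
N/3 = 260; 260 ≡ 2 (mod 3); 2·2 ≡ 1, so inverse 2.
N/4 = 195; 195 ≡ 3 (mod 4); 3·3 ≡ 1, so inverse 3.
N/5 = 156; 156 ≡ 1 (mod 5), inverse 1.
N/13 = 60; 60 ≡ 8 (mod 13); 8·5 ≡ 1, so inverse 5.
x ≡ 2·260·2 + 3·195·3 + 0·156·1 + 1·60·5 = 3095.
3095 mod 780 = 755.

755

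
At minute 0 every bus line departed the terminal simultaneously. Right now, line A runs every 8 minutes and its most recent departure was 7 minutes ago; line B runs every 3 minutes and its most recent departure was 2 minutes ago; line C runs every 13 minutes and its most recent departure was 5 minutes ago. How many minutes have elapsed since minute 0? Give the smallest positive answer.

From t ≡ 7 (mod 8) write t = 7 + 8s. Substituting into t ≡ 2 (mod 3) gives 8s ≡ 1 (mod 3), and since 2⁻¹ ≡ 2 (mod 3), s ≡ 2. Hence t ≡ 7 + 8·2 = 23 (mod 24).
From t ≡ 23 (mod 24) write t = 23 + 24s. Substituting into t ≡ 5 (mod 13) gives 24s ≡ 8 (mod 13), and since 11⁻¹ ≡ 6 (mod 13), s ≡ 9. Hence t ≡ 23 + 24·9 = 239 (mod 312).

239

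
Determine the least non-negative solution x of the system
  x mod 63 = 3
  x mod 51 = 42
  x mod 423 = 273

9579

Combine the congruences pairwise.
gcd(63, 51) = 3 and 3 | (42 − 3), so the pair is consistent; merging gives x ≡ 1011 (mod 1071), where 1071 = lcm(63, 51).
gcd(1071, 423) = 9 and 9 | (273 − 1011), so the pair is consistent; merging gives x ≡ 9579 (mod 50337), where 50337 = lcm(1071, 423).
The solution is unique modulo lcm(63, 51, 423) = 50337.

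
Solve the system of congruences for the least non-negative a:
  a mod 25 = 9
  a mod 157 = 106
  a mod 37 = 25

138109

Combine the congruences pairwise.
From a ≡ 9 (mod 25) write a = 9 + 25t. Substituting into a ≡ 106 (mod 157) gives 25t ≡ 97 (mod 157), and since 25⁻¹ ≡ 44 (mod 157), t ≡ 29. Hence a ≡ 9 + 25·29 = 734 (mod 3925).
From a ≡ 734 (mod 3925) write a = 734 + 3925t. Substituting into a ≡ 25 (mod 37) gives 3925t ≡ 31 (mod 37), and since 3⁻¹ ≡ 25 (mod 37), t ≡ 35. Hence a ≡ 734 + 3925·35 = 138109 (mod 145225).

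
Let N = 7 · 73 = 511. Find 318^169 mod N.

500

Mod 7: 318 ≡ 3; by Fermat, exponent reduces to 169 mod 6 = 1; 3^1 ≡ 3 (mod 7).
Mod 73: 318 ≡ 26; by Fermat, exponent reduces to 169 mod 72 = 25; 26^25 ≡ 62 (mod 73).
Combine by CRT: x ≡ 3 (mod 7), x ≡ 62 (mod 73) ⇒ x ≡ 500 (mod 511).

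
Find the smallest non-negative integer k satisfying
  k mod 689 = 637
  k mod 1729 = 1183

Combine the congruences pairwise.
gcd(689, 1729) = 13 and 13 | (1183 − 637), so the pair is consistent; merging gives k ≡ 39221 (mod 91637), where 91637 = lcm(689, 1729).
The solution is unique modulo lcm(689, 1729) = 91637.

39221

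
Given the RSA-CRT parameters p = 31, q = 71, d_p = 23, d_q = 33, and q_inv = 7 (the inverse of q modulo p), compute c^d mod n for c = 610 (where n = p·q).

2001

m₁ = c^(d_p) mod p: c ≡ 21 (mod 31), and 21^23 mod 31 = 17.
m₂ = c^(d_q) mod q: c ≡ 42 (mod 71), and 42^33 mod 71 = 13.
h = q_inv·(m₁ − m₂) mod p = 7·(17 − 13) mod 31 = 28.
m = m₂ + h·q = 13 + 28·71 = 2001.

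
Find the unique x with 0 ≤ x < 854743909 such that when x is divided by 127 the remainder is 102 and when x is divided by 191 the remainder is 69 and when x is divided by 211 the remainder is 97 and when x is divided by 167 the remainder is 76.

418179098

Combine the congruences pairwise.
From x ≡ 102 (mod 127) write x = 102 + 127t. Substituting into x ≡ 69 (mod 191) gives 127t ≡ 158 (mod 191), and since 127⁻¹ ≡ 188 (mod 191), t ≡ 99. Hence x ≡ 102 + 127·99 = 12675 (mod 24257).
From x ≡ 12675 (mod 24257) write x = 12675 + 24257t. Substituting into x ≡ 97 (mod 211) gives 24257t ≡ 82 (mod 211), and since 203⁻¹ ≡ 79 (mod 211), t ≡ 148. Hence x ≡ 12675 + 24257·148 = 3602711 (mod 5118227).
From x ≡ 3602711 (mod 5118227) write x = 3602711 + 5118227t. Substituting into x ≡ 76 (mod 167) gives 5118227t ≡ 56 (mod 167), and since 11⁻¹ ≡ 76 (mod 167), t ≡ 81. Hence x ≡ 3602711 + 5118227·81 = 418179098 (mod 854743909).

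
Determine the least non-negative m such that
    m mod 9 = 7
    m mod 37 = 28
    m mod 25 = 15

1915

Combine the congruences pairwise.
From m ≡ 7 (mod 9) write m = 7 + 9t. Substituting into m ≡ 28 (mod 37) gives 9t ≡ 21 (mod 37), and since 9⁻¹ ≡ 33 (mod 37), t ≡ 27. Hence m ≡ 7 + 9·27 = 250 (mod 333).
From m ≡ 250 (mod 333) write m = 250 + 333t. Substituting into m ≡ 15 (mod 25) gives 333t ≡ 15 (mod 25), and since 8⁻¹ ≡ 22 (mod 25), t ≡ 5. Hence m ≡ 250 + 333·5 = 1915 (mod 8325).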